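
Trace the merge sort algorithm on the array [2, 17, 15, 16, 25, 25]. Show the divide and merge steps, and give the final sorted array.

Merge sort trace:

Split: [2, 17, 15, 16, 25, 25] -> [2, 17, 15] and [16, 25, 25]
  Split: [2, 17, 15] -> [2] and [17, 15]
    Split: [17, 15] -> [17] and [15]
    Merge: [17] + [15] -> [15, 17]
  Merge: [2] + [15, 17] -> [2, 15, 17]
  Split: [16, 25, 25] -> [16] and [25, 25]
    Split: [25, 25] -> [25] and [25]
    Merge: [25] + [25] -> [25, 25]
  Merge: [16] + [25, 25] -> [16, 25, 25]
Merge: [2, 15, 17] + [16, 25, 25] -> [2, 15, 16, 17, 25, 25]

Final sorted array: [2, 15, 16, 17, 25, 25]

The merge sort proceeds by recursively splitting the array and merging sorted halves.
After all merges, the sorted array is [2, 15, 16, 17, 25, 25].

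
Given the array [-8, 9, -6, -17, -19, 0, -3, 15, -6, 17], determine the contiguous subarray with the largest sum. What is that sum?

Using Kadane's algorithm on [-8, 9, -6, -17, -19, 0, -3, 15, -6, 17]:

Scanning through the array:
Position 1 (value 9): max_ending_here = 9, max_so_far = 9
Position 2 (value -6): max_ending_here = 3, max_so_far = 9
Position 3 (value -17): max_ending_here = -14, max_so_far = 9
Position 4 (value -19): max_ending_here = -19, max_so_far = 9
Position 5 (value 0): max_ending_here = 0, max_so_far = 9
Position 6 (value -3): max_ending_here = -3, max_so_far = 9
Position 7 (value 15): max_ending_here = 15, max_so_far = 15
Position 8 (value -6): max_ending_here = 9, max_so_far = 15
Position 9 (value 17): max_ending_here = 26, max_so_far = 26

Maximum subarray: [15, -6, 17]
Maximum sum: 26

The maximum subarray is [15, -6, 17] with sum 26. This subarray runs from index 7 to index 9.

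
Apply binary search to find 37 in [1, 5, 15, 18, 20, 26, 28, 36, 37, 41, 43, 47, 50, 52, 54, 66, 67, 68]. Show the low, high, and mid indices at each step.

Binary search for 37 in [1, 5, 15, 18, 20, 26, 28, 36, 37, 41, 43, 47, 50, 52, 54, 66, 67, 68]:

lo=0, hi=17, mid=8, arr[mid]=37 -> Found target at index 8!

Binary search finds 37 at index 8 after 1 comparisons. The search repeatedly halves the search space by comparing with the middle element.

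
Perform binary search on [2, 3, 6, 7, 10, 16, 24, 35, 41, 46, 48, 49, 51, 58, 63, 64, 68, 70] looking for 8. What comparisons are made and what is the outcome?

Binary search for 8 in [2, 3, 6, 7, 10, 16, 24, 35, 41, 46, 48, 49, 51, 58, 63, 64, 68, 70]:

lo=0, hi=17, mid=8, arr[mid]=41 -> 41 > 8, search left half
lo=0, hi=7, mid=3, arr[mid]=7 -> 7 < 8, search right half
lo=4, hi=7, mid=5, arr[mid]=16 -> 16 > 8, search left half
lo=4, hi=4, mid=4, arr[mid]=10 -> 10 > 8, search left half
lo=4 > hi=3, target 8 not found

Binary search determines that 8 is not in the array after 4 comparisons. The search space was exhausted without finding the target.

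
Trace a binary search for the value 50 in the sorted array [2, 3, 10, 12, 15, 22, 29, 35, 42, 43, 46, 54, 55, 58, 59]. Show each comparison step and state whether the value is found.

Binary search for 50 in [2, 3, 10, 12, 15, 22, 29, 35, 42, 43, 46, 54, 55, 58, 59]:

lo=0, hi=14, mid=7, arr[mid]=35 -> 35 < 50, search right half
lo=8, hi=14, mid=11, arr[mid]=54 -> 54 > 50, search left half
lo=8, hi=10, mid=9, arr[mid]=43 -> 43 < 50, search right half
lo=10, hi=10, mid=10, arr[mid]=46 -> 46 < 50, search right half
lo=11 > hi=10, target 50 not found

Binary search determines that 50 is not in the array after 4 comparisons. The search space was exhausted without finding the target.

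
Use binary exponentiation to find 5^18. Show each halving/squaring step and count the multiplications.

Computing 5^18 by squaring (build up from 5^1; each line after the first costs one multiplication):

5^1 = 5
5^2 = (5^1)^2 = 5^2 = 25
5^4 = (5^2)^2 = 25^2 = 625
5^8 = (5^4)^2 = 625^2 = 390625
5^9 = 5 * 5^8 = 5 * 390625 = 1953125
5^18 = (5^9)^2 = 1953125^2 = 3814697265625

Result: 3814697265625
Multiplications needed: 5 (5 lines after 5^1)

5^18 = 3814697265625. Using exponentiation by squaring, this requires 5 multiplications. The key idea: if the exponent is even, square the half-power; if odd, multiply by the base once.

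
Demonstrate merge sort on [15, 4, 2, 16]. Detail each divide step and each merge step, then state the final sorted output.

Merge sort trace:

Split: [15, 4, 2, 16] -> [15, 4] and [2, 16]
  Split: [15, 4] -> [15] and [4]
  Merge: [15] + [4] -> [4, 15]
  Split: [2, 16] -> [2] and [16]
  Merge: [2] + [16] -> [2, 16]
Merge: [4, 15] + [2, 16] -> [2, 4, 15, 16]

Final sorted array: [2, 4, 15, 16]

The merge sort proceeds by recursively splitting the array and merging sorted halves.
After all merges, the sorted array is [2, 4, 15, 16].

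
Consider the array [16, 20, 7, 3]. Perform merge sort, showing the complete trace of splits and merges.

Merge sort trace:

Split: [16, 20, 7, 3] -> [16, 20] and [7, 3]
  Split: [16, 20] -> [16] and [20]
  Merge: [16] + [20] -> [16, 20]
  Split: [7, 3] -> [7] and [3]
  Merge: [7] + [3] -> [3, 7]
Merge: [16, 20] + [3, 7] -> [3, 7, 16, 20]

Final sorted array: [3, 7, 16, 20]

The merge sort proceeds by recursively splitting the array and merging sorted halves.
After all merges, the sorted array is [3, 7, 16, 20].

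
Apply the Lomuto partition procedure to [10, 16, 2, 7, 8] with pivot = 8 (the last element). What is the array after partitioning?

Lomuto partition with pivot = 8:

Initial array: [10, 16, 2, 7, 8]

arr[0]=10 > 8: no swap
arr[1]=16 > 8: no swap
arr[2]=2 <= 8: swap with position 0, array becomes [2, 16, 10, 7, 8]
arr[3]=7 <= 8: swap with position 1, array becomes [2, 7, 10, 16, 8]

Place pivot at position 2: [2, 7, 8, 16, 10]
Pivot position: 2

After partitioning with pivot 8, the array becomes [2, 7, 8, 16, 10]. The pivot is placed at index 2. All elements to the left of the pivot are <= 8, and all elements to the right are > 8.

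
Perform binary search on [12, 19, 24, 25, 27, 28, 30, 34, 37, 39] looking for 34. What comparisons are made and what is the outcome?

Binary search for 34 in [12, 19, 24, 25, 27, 28, 30, 34, 37, 39]:

lo=0, hi=9, mid=4, arr[mid]=27 -> 27 < 34, search right half
lo=5, hi=9, mid=7, arr[mid]=34 -> Found target at index 7!

Binary search finds 34 at index 7 after 2 comparisons. The search repeatedly halves the search space by comparing with the middle element.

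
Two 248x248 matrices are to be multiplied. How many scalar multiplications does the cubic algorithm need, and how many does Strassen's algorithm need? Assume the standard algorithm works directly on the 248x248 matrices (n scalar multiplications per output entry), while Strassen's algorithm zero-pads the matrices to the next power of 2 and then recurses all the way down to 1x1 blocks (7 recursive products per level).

Matrix multiplication for 248x248 matrices:

Strassen's algorithm requires power-of-2 dimensions. Pad 248x248 to 256x256 (next power of 2).

Standard algorithm: 248^3 = 15252992 multiplications
Strassen's algorithm: 7^(log2(256)) = 7^8 = 5764801 multiplications
Savings: 15252992 - 5764801 = 9488191 multiplications

Standard: 15252992 multiplications (248^3). Strassen: 5764801 multiplications (7^8, after padding to 256x256). Strassen reduces 8 recursive multiplications to 7 at each level.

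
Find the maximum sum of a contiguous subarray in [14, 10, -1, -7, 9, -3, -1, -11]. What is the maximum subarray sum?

Using Kadane's algorithm on [14, 10, -1, -7, 9, -3, -1, -11]:

Scanning through the array:
Position 1 (value 10): max_ending_here = 24, max_so_far = 24
Position 2 (value -1): max_ending_here = 23, max_so_far = 24
Position 3 (value -7): max_ending_here = 16, max_so_far = 24
Position 4 (value 9): max_ending_here = 25, max_so_far = 25
Position 5 (value -3): max_ending_here = 22, max_so_far = 25
Position 6 (value -1): max_ending_here = 21, max_so_far = 25
Position 7 (value -11): max_ending_here = 10, max_so_far = 25

Maximum subarray: [14, 10, -1, -7, 9]
Maximum sum: 25

The maximum subarray is [14, 10, -1, -7, 9] with sum 25. This subarray runs from index 0 to index 4.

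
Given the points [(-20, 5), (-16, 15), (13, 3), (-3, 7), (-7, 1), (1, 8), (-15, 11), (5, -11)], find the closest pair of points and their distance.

Computing all pairwise distances among 8 points:

d((-20, 5), (-16, 15)) = 10.7703
d((-20, 5), (13, 3)) = 33.0606
d((-20, 5), (-3, 7)) = 17.1172
d((-20, 5), (-7, 1)) = 13.6015
d((-20, 5), (1, 8)) = 21.2132
d((-20, 5), (-15, 11)) = 7.8102
d((-20, 5), (5, -11)) = 29.6816
d((-16, 15), (13, 3)) = 31.3847
d((-16, 15), (-3, 7)) = 15.2643
d((-16, 15), (-7, 1)) = 16.6433
d((-16, 15), (1, 8)) = 18.3848
d((-16, 15), (-15, 11)) = 4.1231 <-- minimum
d((-16, 15), (5, -11)) = 33.4215
d((13, 3), (-3, 7)) = 16.4924
d((13, 3), (-7, 1)) = 20.0998
d((13, 3), (1, 8)) = 13.0
d((13, 3), (-15, 11)) = 29.1204
d((13, 3), (5, -11)) = 16.1245
d((-3, 7), (-7, 1)) = 7.2111
d((-3, 7), (1, 8)) = 4.1231 <-- minimum
d((-3, 7), (-15, 11)) = 12.6491
d((-3, 7), (5, -11)) = 19.6977
d((-7, 1), (1, 8)) = 10.6301
d((-7, 1), (-15, 11)) = 12.8062
d((-7, 1), (5, -11)) = 16.9706
d((1, 8), (-15, 11)) = 16.2788
d((1, 8), (5, -11)) = 19.4165
d((-15, 11), (5, -11)) = 29.7321

Minimum distance: 4.1231 (tie among 2 pairs: (-16, 15) and (-15, 11); (-3, 7) and (1, 8))

The minimum Euclidean distance is 4.1231. There is a tie: 2 pairs achieve this minimum — (-16, 15) and (-15, 11); (-3, 7) and (1, 8). Any of these is a valid closest pair. For 8 points, brute-force pairwise comparison is shown above. For large n, the divide-and-conquer algorithm (sort by x, recurse on halves, check the dividing strip) achieves O(n log n).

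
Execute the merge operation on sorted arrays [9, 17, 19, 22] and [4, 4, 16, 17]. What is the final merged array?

Merging process:

Compare 9 vs 4: take 4 from right. Merged: [4]
Compare 9 vs 4: take 4 from right. Merged: [4, 4]
Compare 9 vs 16: take 9 from left. Merged: [4, 4, 9]
Compare 17 vs 16: take 16 from right. Merged: [4, 4, 9, 16]
Compare 17 vs 17: take 17 from left. Merged: [4, 4, 9, 16, 17]
Compare 19 vs 17: take 17 from right. Merged: [4, 4, 9, 16, 17, 17]
Append remaining from left: [19, 22]. Merged: [4, 4, 9, 16, 17, 17, 19, 22]

Final merged array: [4, 4, 9, 16, 17, 17, 19, 22]
Total comparisons: 6

The merged array is [4, 4, 9, 16, 17, 17, 19, 22], requiring 6 comparisons. The merge step runs in O(n) time where n is the total number of elements.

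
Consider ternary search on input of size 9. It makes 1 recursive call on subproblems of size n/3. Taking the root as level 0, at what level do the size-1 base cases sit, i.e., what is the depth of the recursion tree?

For divide and conquer with division factor 3:

Problem sizes at each level:
Level 0: 9
Level 1: 3
Level 2: 1

The root is level 0 and the size-1 base case is level 2 (the tree spans levels 0 through 2, i.e. 3 levels counting the root), so the depth is the number of divisions: log_3(9) = 2

The recursion tree depth is log_3(9) = 2. At each level, the problem size is divided by 3, so it takes 2 divisions to reduce to a base case of size 1. The algorithm makes 1 recursive call at each level.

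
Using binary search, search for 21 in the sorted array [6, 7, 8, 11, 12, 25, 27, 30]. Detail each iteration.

Binary search for 21 in [6, 7, 8, 11, 12, 25, 27, 30]:

lo=0, hi=7, mid=3, arr[mid]=11 -> 11 < 21, search right half
lo=4, hi=7, mid=5, arr[mid]=25 -> 25 > 21, search left half
lo=4, hi=4, mid=4, arr[mid]=12 -> 12 < 21, search right half
lo=5 > hi=4, target 21 not found

Binary search determines that 21 is not in the array after 3 comparisons. The search space was exhausted without finding the target.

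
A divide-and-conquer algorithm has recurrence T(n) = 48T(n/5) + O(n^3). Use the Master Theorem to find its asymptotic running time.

Master Theorem for T(n) = 48T(n/5) + O(n^3):

a = 48, b = 5, c = 3
log_b(a) = log_5(48) = 2.4053

Case 3: c = 3 > log_5(48) = 2.4053
T(n) = O(n^3) = O(n^3)

For T(n) = 48T(n/5) + O(n^3): log_5(48) = 2.4053. This is Case 3 of the Master Theorem (c > log_b(a), work dominated by root), giving O(n^3).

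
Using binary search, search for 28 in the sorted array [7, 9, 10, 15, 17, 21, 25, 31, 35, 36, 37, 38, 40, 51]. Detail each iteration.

Binary search for 28 in [7, 9, 10, 15, 17, 21, 25, 31, 35, 36, 37, 38, 40, 51]:

lo=0, hi=13, mid=6, arr[mid]=25 -> 25 < 28, search right half
lo=7, hi=13, mid=10, arr[mid]=37 -> 37 > 28, search left half
lo=7, hi=9, mid=8, arr[mid]=35 -> 35 > 28, search left half
lo=7, hi=7, mid=7, arr[mid]=31 -> 31 > 28, search left half
lo=7 > hi=6, target 28 not found

Binary search determines that 28 is not in the array after 4 comparisons. The search space was exhausted without finding the target.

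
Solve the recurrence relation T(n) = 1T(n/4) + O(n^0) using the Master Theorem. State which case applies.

Master Theorem for T(n) = 1T(n/4) + O(n^0):

a = 1, b = 4, c = 0
log_b(a) = log_4(1) = 0.0000

Case 2: c = 0 = log_4(1) = 0.0000
T(n) = O(n^0 log n) = O(log n)

For T(n) = 1T(n/4) + O(n^0): log_4(1) = 0.0000. This is Case 2 of the Master Theorem (c = log_b(a), equal work at all levels), giving O(log n).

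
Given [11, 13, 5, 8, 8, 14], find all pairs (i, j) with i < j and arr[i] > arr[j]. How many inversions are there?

Finding inversions in [11, 13, 5, 8, 8, 14]:

(0, 2): arr[0]=11 > arr[2]=5
(0, 3): arr[0]=11 > arr[3]=8
(0, 4): arr[0]=11 > arr[4]=8
(1, 2): arr[1]=13 > arr[2]=5
(1, 3): arr[1]=13 > arr[3]=8
(1, 4): arr[1]=13 > arr[4]=8

Total inversions: 6

The array has 6 inversion(s): (0,2), (0,3), (0,4), (1,2), (1,3), (1,4). Each pair (i,j) satisfies i < j and arr[i] > arr[j].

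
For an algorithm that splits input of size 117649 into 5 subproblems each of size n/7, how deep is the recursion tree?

For divide and conquer with division factor 7:

Problem sizes at each level:
Level 0: 117649
Level 1: 16807
Level 2: 2401
Level 3: 343
Level 4: 49
Level 5: 7
Level 6: 1

The root is level 0 and the size-1 base case is level 6 (the tree spans levels 0 through 6, i.e. 7 levels counting the root), so the depth is the number of divisions: log_7(117649) = 6

The recursion tree depth is log_7(117649) = 6. At each level, the problem size is divided by 7, so it takes 6 divisions to reduce to a base case of size 1. The algorithm makes 5 recursive calls at each level.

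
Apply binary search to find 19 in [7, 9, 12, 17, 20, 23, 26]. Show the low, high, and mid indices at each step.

Binary search for 19 in [7, 9, 12, 17, 20, 23, 26]:

lo=0, hi=6, mid=3, arr[mid]=17 -> 17 < 19, search right half
lo=4, hi=6, mid=5, arr[mid]=23 -> 23 > 19, search left half
lo=4, hi=4, mid=4, arr[mid]=20 -> 20 > 19, search left half
lo=4 > hi=3, target 19 not found

Binary search determines that 19 is not in the array after 3 comparisons. The search space was exhausted without finding the target.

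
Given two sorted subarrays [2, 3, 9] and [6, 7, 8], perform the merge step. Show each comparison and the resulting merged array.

Merging process:

Compare 2 vs 6: take 2 from left. Merged: [2]
Compare 3 vs 6: take 3 from left. Merged: [2, 3]
Compare 9 vs 6: take 6 from right. Merged: [2, 3, 6]
Compare 9 vs 7: take 7 from right. Merged: [2, 3, 6, 7]
Compare 9 vs 8: take 8 from right. Merged: [2, 3, 6, 7, 8]
Append remaining from left: [9]. Merged: [2, 3, 6, 7, 8, 9]

Final merged array: [2, 3, 6, 7, 8, 9]
Total comparisons: 5

The merged array is [2, 3, 6, 7, 8, 9], requiring 5 comparisons. The merge step runs in O(n) time where n is the total number of elements.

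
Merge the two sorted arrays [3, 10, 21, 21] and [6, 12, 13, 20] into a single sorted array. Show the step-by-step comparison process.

Merging process:

Compare 3 vs 6: take 3 from left. Merged: [3]
Compare 10 vs 6: take 6 from right. Merged: [3, 6]
Compare 10 vs 12: take 10 from left. Merged: [3, 6, 10]
Compare 21 vs 12: take 12 from right. Merged: [3, 6, 10, 12]
Compare 21 vs 13: take 13 from right. Merged: [3, 6, 10, 12, 13]
Compare 21 vs 20: take 20 from right. Merged: [3, 6, 10, 12, 13, 20]
Append remaining from left: [21, 21]. Merged: [3, 6, 10, 12, 13, 20, 21, 21]

Final merged array: [3, 6, 10, 12, 13, 20, 21, 21]
Total comparisons: 6

The merged array is [3, 6, 10, 12, 13, 20, 21, 21], requiring 6 comparisons. The merge step runs in O(n) time where n is the total number of elements.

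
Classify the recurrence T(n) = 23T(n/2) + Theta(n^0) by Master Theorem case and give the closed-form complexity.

Master Theorem for T(n) = 23T(n/2) + O(n^0):

a = 23, b = 2, c = 0
log_b(a) = log_2(23) = 4.5236

Case 1: c = 0 < log_2(23) = 4.5236
T(n) = O(n^(log_2 23))

For T(n) = 23T(n/2) + O(n^0): log_2(23) = 4.5236. This is Case 1 of the Master Theorem (c < log_b(a), work dominated by leaves), giving O(n^(log_2 23)).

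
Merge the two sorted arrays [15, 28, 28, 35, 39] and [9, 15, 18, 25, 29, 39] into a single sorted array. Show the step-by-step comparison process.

Merging process:

Compare 15 vs 9: take 9 from right. Merged: [9]
Compare 15 vs 15: take 15 from left. Merged: [9, 15]
Compare 28 vs 15: take 15 from right. Merged: [9, 15, 15]
Compare 28 vs 18: take 18 from right. Merged: [9, 15, 15, 18]
Compare 28 vs 25: take 25 from right. Merged: [9, 15, 15, 18, 25]
Compare 28 vs 29: take 28 from left. Merged: [9, 15, 15, 18, 25, 28]
Compare 28 vs 29: take 28 from left. Merged: [9, 15, 15, 18, 25, 28, 28]
Compare 35 vs 29: take 29 from right. Merged: [9, 15, 15, 18, 25, 28, 28, 29]
Compare 35 vs 39: take 35 from left. Merged: [9, 15, 15, 18, 25, 28, 28, 29, 35]
Compare 39 vs 39: take 39 from left. Merged: [9, 15, 15, 18, 25, 28, 28, 29, 35, 39]
Append remaining from right: [39]. Merged: [9, 15, 15, 18, 25, 28, 28, 29, 35, 39, 39]

Final merged array: [9, 15, 15, 18, 25, 28, 28, 29, 35, 39, 39]
Total comparisons: 10

The merged array is [9, 15, 15, 18, 25, 28, 28, 29, 35, 39, 39], requiring 10 comparisons. The merge step runs in O(n) time where n is the total number of elements.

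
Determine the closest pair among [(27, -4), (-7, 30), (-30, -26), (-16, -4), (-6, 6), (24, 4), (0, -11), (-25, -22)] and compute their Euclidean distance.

Computing all pairwise distances among 8 points:

d((27, -4), (-7, 30)) = 48.0833
d((27, -4), (-30, -26)) = 61.0983
d((27, -4), (-16, -4)) = 43.0
d((27, -4), (-6, 6)) = 34.4819
d((27, -4), (24, 4)) = 8.544
d((27, -4), (0, -11)) = 27.8927
d((27, -4), (-25, -22)) = 55.0273
d((-7, 30), (-30, -26)) = 60.5392
d((-7, 30), (-16, -4)) = 35.171
d((-7, 30), (-6, 6)) = 24.0208
d((-7, 30), (24, 4)) = 40.4599
d((-7, 30), (0, -11)) = 41.5933
d((-7, 30), (-25, -22)) = 55.0273
d((-30, -26), (-16, -4)) = 26.0768
d((-30, -26), (-6, 6)) = 40.0
d((-30, -26), (24, 4)) = 61.7738
d((-30, -26), (0, -11)) = 33.541
d((-30, -26), (-25, -22)) = 6.4031 <-- minimum
d((-16, -4), (-6, 6)) = 14.1421
d((-16, -4), (24, 4)) = 40.7922
d((-16, -4), (0, -11)) = 17.4642
d((-16, -4), (-25, -22)) = 20.1246
d((-6, 6), (24, 4)) = 30.0666
d((-6, 6), (0, -11)) = 18.0278
d((-6, 6), (-25, -22)) = 33.8378
d((24, 4), (0, -11)) = 28.3019
d((24, 4), (-25, -22)) = 55.4707
d((0, -11), (-25, -22)) = 27.313

Closest pair: (-30, -26) and (-25, -22) with distance 6.4031

The closest pair is (-30, -26) and (-25, -22) with Euclidean distance 6.4031. For 8 points, brute-force pairwise comparison is shown above. For large n, the divide-and-conquer algorithm (sort by x, recurse on halves, check the dividing strip) achieves O(n log n).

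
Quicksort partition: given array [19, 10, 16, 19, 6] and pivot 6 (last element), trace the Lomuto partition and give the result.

Lomuto partition with pivot = 6:

Initial array: [19, 10, 16, 19, 6]

arr[0]=19 > 6: no swap
arr[1]=10 > 6: no swap
arr[2]=16 > 6: no swap
arr[3]=19 > 6: no swap

Place pivot at position 0: [6, 10, 16, 19, 19]
Pivot position: 0

After partitioning with pivot 6, the array becomes [6, 10, 16, 19, 19]. The pivot is placed at index 0. All elements to the left of the pivot are <= 6, and all elements to the right are > 6.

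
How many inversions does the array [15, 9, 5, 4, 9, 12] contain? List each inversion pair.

Finding inversions in [15, 9, 5, 4, 9, 12]:

(0, 1): arr[0]=15 > arr[1]=9
(0, 2): arr[0]=15 > arr[2]=5
(0, 3): arr[0]=15 > arr[3]=4
(0, 4): arr[0]=15 > arr[4]=9
(0, 5): arr[0]=15 > arr[5]=12
(1, 2): arr[1]=9 > arr[2]=5
(1, 3): arr[1]=9 > arr[3]=4
(2, 3): arr[2]=5 > arr[3]=4

Total inversions: 8

The array has 8 inversion(s): (0,1), (0,2), (0,3), (0,4), (0,5), (1,2), (1,3), (2,3). Each pair (i,j) satisfies i < j and arr[i] > arr[j].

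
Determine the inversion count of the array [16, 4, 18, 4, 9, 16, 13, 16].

Finding inversions in [16, 4, 18, 4, 9, 16, 13, 16]:

(0, 1): arr[0]=16 > arr[1]=4
(0, 3): arr[0]=16 > arr[3]=4
(0, 4): arr[0]=16 > arr[4]=9
(0, 6): arr[0]=16 > arr[6]=13
(2, 3): arr[2]=18 > arr[3]=4
(2, 4): arr[2]=18 > arr[4]=9
(2, 5): arr[2]=18 > arr[5]=16
(2, 6): arr[2]=18 > arr[6]=13
(2, 7): arr[2]=18 > arr[7]=16
(5, 6): arr[5]=16 > arr[6]=13

Total inversions: 10

The array has 10 inversion(s): (0,1), (0,3), (0,4), (0,6), (2,3), (2,4), (2,5), (2,6), (2,7), (5,6). Each pair (i,j) satisfies i < j and arr[i] > arr[j].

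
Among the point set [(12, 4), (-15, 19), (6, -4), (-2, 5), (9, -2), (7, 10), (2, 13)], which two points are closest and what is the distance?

Computing all pairwise distances among 7 points:

d((12, 4), (-15, 19)) = 30.8869
d((12, 4), (6, -4)) = 10.0
d((12, 4), (-2, 5)) = 14.0357
d((12, 4), (9, -2)) = 6.7082
d((12, 4), (7, 10)) = 7.8102
d((12, 4), (2, 13)) = 13.4536
d((-15, 19), (6, -4)) = 31.1448
d((-15, 19), (-2, 5)) = 19.105
d((-15, 19), (9, -2)) = 31.8904
d((-15, 19), (7, 10)) = 23.7697
d((-15, 19), (2, 13)) = 18.0278
d((6, -4), (-2, 5)) = 12.0416
d((6, -4), (9, -2)) = 3.6056 <-- minimum
d((6, -4), (7, 10)) = 14.0357
d((6, -4), (2, 13)) = 17.4642
d((-2, 5), (9, -2)) = 13.0384
d((-2, 5), (7, 10)) = 10.2956
d((-2, 5), (2, 13)) = 8.9443
d((9, -2), (7, 10)) = 12.1655
d((9, -2), (2, 13)) = 16.5529
d((7, 10), (2, 13)) = 5.831

Closest pair: (6, -4) and (9, -2) with distance 3.6056

The closest pair is (6, -4) and (9, -2) with Euclidean distance 3.6056. For 7 points, brute-force pairwise comparison is shown above. For large n, the divide-and-conquer algorithm (sort by x, recurse on halves, check the dividing strip) achieves O(n log n).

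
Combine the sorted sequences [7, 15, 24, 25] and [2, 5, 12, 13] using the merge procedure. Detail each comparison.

Merging process:

Compare 7 vs 2: take 2 from right. Merged: [2]
Compare 7 vs 5: take 5 from right. Merged: [2, 5]
Compare 7 vs 12: take 7 from left. Merged: [2, 5, 7]
Compare 15 vs 12: take 12 from right. Merged: [2, 5, 7, 12]
Compare 15 vs 13: take 13 from right. Merged: [2, 5, 7, 12, 13]
Append remaining from left: [15, 24, 25]. Merged: [2, 5, 7, 12, 13, 15, 24, 25]

Final merged array: [2, 5, 7, 12, 13, 15, 24, 25]
Total comparisons: 5

The merged array is [2, 5, 7, 12, 13, 15, 24, 25], requiring 5 comparisons. The merge step runs in O(n) time where n is the total number of elements.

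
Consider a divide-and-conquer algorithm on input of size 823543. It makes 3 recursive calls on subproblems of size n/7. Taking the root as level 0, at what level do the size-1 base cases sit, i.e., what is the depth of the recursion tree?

For divide and conquer with division factor 7:

Problem sizes at each level:
Level 0: 823543
Level 1: 117649
Level 2: 16807
Level 3: 2401
Level 4: 343
Level 5: 49
Level 6: 7
Level 7: 1

The root is level 0 and the size-1 base case is level 7 (the tree spans levels 0 through 7, i.e. 8 levels counting the root), so the depth is the number of divisions: log_7(823543) = 7

The recursion tree depth is log_7(823543) = 7. At each level, the problem size is divided by 7, so it takes 7 divisions to reduce to a base case of size 1. The algorithm makes 3 recursive calls at each level.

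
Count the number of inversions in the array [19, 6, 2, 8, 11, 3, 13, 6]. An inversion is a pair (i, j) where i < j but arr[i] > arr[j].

Finding inversions in [19, 6, 2, 8, 11, 3, 13, 6]:

(0, 1): arr[0]=19 > arr[1]=6
(0, 2): arr[0]=19 > arr[2]=2
(0, 3): arr[0]=19 > arr[3]=8
(0, 4): arr[0]=19 > arr[4]=11
(0, 5): arr[0]=19 > arr[5]=3
(0, 6): arr[0]=19 > arr[6]=13
(0, 7): arr[0]=19 > arr[7]=6
(1, 2): arr[1]=6 > arr[2]=2
(1, 5): arr[1]=6 > arr[5]=3
(3, 5): arr[3]=8 > arr[5]=3
(3, 7): arr[3]=8 > arr[7]=6
(4, 5): arr[4]=11 > arr[5]=3
(4, 7): arr[4]=11 > arr[7]=6
(6, 7): arr[6]=13 > arr[7]=6

Total inversions: 14

The array has 14 inversion(s): (0,1), (0,2), (0,3), (0,4), (0,5), (0,6), (0,7), (1,2), (1,5), (3,5), (3,7), (4,5), (4,7), (6,7). Each pair (i,j) satisfies i < j and arr[i] > arr[j].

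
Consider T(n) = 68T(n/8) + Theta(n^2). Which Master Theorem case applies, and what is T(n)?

Master Theorem for T(n) = 68T(n/8) + O(n^2):

a = 68, b = 8, c = 2
log_b(a) = log_8(68) = 2.0292

Case 1: c = 2 < log_8(68) = 2.0292
T(n) = O(n^(log_8 68))

For T(n) = 68T(n/8) + O(n^2): log_8(68) = 2.0292. This is Case 1 of the Master Theorem (c < log_b(a), work dominated by leaves), giving O(n^(log_8 68)).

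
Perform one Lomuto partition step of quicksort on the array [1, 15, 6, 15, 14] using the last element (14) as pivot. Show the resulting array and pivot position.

Lomuto partition with pivot = 14:

Initial array: [1, 15, 6, 15, 14]

arr[0]=1 <= 14: swap with position 0, array becomes [1, 15, 6, 15, 14]
arr[1]=15 > 14: no swap
arr[2]=6 <= 14: swap with position 1, array becomes [1, 6, 15, 15, 14]
arr[3]=15 > 14: no swap

Place pivot at position 2: [1, 6, 14, 15, 15]
Pivot position: 2

After partitioning with pivot 14, the array becomes [1, 6, 14, 15, 15]. The pivot is placed at index 2. All elements to the left of the pivot are <= 14, and all elements to the right are > 14.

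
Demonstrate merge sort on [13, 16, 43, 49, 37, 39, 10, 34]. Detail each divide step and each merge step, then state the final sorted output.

Merge sort trace:

Split: [13, 16, 43, 49, 37, 39, 10, 34] -> [13, 16, 43, 49] and [37, 39, 10, 34]
  Split: [13, 16, 43, 49] -> [13, 16] and [43, 49]
    Split: [13, 16] -> [13] and [16]
    Merge: [13] + [16] -> [13, 16]
    Split: [43, 49] -> [43] and [49]
    Merge: [43] + [49] -> [43, 49]
  Merge: [13, 16] + [43, 49] -> [13, 16, 43, 49]
  Split: [37, 39, 10, 34] -> [37, 39] and [10, 34]
    Split: [37, 39] -> [37] and [39]
    Merge: [37] + [39] -> [37, 39]
    Split: [10, 34] -> [10] and [34]
    Merge: [10] + [34] -> [10, 34]
  Merge: [37, 39] + [10, 34] -> [10, 34, 37, 39]
Merge: [13, 16, 43, 49] + [10, 34, 37, 39] -> [10, 13, 16, 34, 37, 39, 43, 49]

Final sorted array: [10, 13, 16, 34, 37, 39, 43, 49]

The merge sort proceeds by recursively splitting the array and merging sorted halves.
After all merges, the sorted array is [10, 13, 16, 34, 37, 39, 43, 49].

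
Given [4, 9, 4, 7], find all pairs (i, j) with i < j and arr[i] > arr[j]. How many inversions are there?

Finding inversions in [4, 9, 4, 7]:

(1, 2): arr[1]=9 > arr[2]=4
(1, 3): arr[1]=9 > arr[3]=7

Total inversions: 2

The array has 2 inversion(s): (1,2), (1,3). Each pair (i,j) satisfies i < j and arr[i] > arr[j].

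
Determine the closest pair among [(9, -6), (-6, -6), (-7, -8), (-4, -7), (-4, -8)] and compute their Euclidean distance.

Computing all pairwise distances among 5 points:

d((9, -6), (-6, -6)) = 15.0
d((9, -6), (-7, -8)) = 16.1245
d((9, -6), (-4, -7)) = 13.0384
d((9, -6), (-4, -8)) = 13.1529
d((-6, -6), (-7, -8)) = 2.2361
d((-6, -6), (-4, -7)) = 2.2361
d((-6, -6), (-4, -8)) = 2.8284
d((-7, -8), (-4, -7)) = 3.1623
d((-7, -8), (-4, -8)) = 3.0
d((-4, -7), (-4, -8)) = 1.0 <-- minimum

Closest pair: (-4, -7) and (-4, -8) with distance 1.0

The closest pair is (-4, -7) and (-4, -8) with Euclidean distance 1.0. For 5 points, brute-force pairwise comparison is shown above. For large n, the divide-and-conquer algorithm (sort by x, recurse on halves, check the dividing strip) achieves O(n log n).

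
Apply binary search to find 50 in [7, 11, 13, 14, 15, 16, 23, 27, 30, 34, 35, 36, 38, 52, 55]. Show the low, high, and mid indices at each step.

Binary search for 50 in [7, 11, 13, 14, 15, 16, 23, 27, 30, 34, 35, 36, 38, 52, 55]:

lo=0, hi=14, mid=7, arr[mid]=27 -> 27 < 50, search right half
lo=8, hi=14, mid=11, arr[mid]=36 -> 36 < 50, search right half
lo=12, hi=14, mid=13, arr[mid]=52 -> 52 > 50, search left half
lo=12, hi=12, mid=12, arr[mid]=38 -> 38 < 50, search right half
lo=13 > hi=12, target 50 not found

Binary search determines that 50 is not in the array after 4 comparisons. The search space was exhausted without finding the target.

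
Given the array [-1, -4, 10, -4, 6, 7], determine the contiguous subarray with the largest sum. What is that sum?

Using Kadane's algorithm on [-1, -4, 10, -4, 6, 7]:

Scanning through the array:
Position 1 (value -4): max_ending_here = -4, max_so_far = -1
Position 2 (value 10): max_ending_here = 10, max_so_far = 10
Position 3 (value -4): max_ending_here = 6, max_so_far = 10
Position 4 (value 6): max_ending_here = 12, max_so_far = 12
Position 5 (value 7): max_ending_here = 19, max_so_far = 19

Maximum subarray: [10, -4, 6, 7]
Maximum sum: 19

The maximum subarray is [10, -4, 6, 7] with sum 19. This subarray runs from index 2 to index 5.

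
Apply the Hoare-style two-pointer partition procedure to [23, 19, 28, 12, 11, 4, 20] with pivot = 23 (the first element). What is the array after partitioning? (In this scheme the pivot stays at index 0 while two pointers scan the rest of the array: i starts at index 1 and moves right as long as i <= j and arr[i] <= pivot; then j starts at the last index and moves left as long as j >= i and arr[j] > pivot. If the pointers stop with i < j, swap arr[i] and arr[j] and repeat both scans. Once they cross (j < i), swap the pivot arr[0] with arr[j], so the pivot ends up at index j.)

Hoare-style two-pointer partition with pivot = 23:

Initial array: [23, 19, 28, 12, 11, 4, 20]

Pointers start at i = 1, j = 6.
i stops at index 2 (arr[2]=28 > 23), j stops at index 6 (arr[6]=20 <= 23): swap arr[2] and arr[6], array becomes [23, 19, 20, 12, 11, 4, 28]
i ends at 6, j ends at 5: the pointers have crossed (j < i), so scanning stops.

Swap pivot arr[0] with arr[5] to place pivot at position 5: [4, 19, 20, 12, 11, 23, 28]
Pivot position: 5

After partitioning with pivot 23, the array becomes [4, 19, 20, 12, 11, 23, 28]. The pivot is placed at index 5. All elements to the left of the pivot are <= 23, and all elements to the right are > 23.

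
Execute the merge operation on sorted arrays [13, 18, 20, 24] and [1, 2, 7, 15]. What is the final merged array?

Merging process:

Compare 13 vs 1: take 1 from right. Merged: [1]
Compare 13 vs 2: take 2 from right. Merged: [1, 2]
Compare 13 vs 7: take 7 from right. Merged: [1, 2, 7]
Compare 13 vs 15: take 13 from left. Merged: [1, 2, 7, 13]
Compare 18 vs 15: take 15 from right. Merged: [1, 2, 7, 13, 15]
Append remaining from left: [18, 20, 24]. Merged: [1, 2, 7, 13, 15, 18, 20, 24]

Final merged array: [1, 2, 7, 13, 15, 18, 20, 24]
Total comparisons: 5

The merged array is [1, 2, 7, 13, 15, 18, 20, 24], requiring 5 comparisons. The merge step runs in O(n) time where n is the total number of elements.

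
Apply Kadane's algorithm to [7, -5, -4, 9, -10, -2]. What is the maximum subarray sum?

Using Kadane's algorithm on [7, -5, -4, 9, -10, -2]:

Scanning through the array:
Position 1 (value -5): max_ending_here = 2, max_so_far = 7
Position 2 (value -4): max_ending_here = -2, max_so_far = 7
Position 3 (value 9): max_ending_here = 9, max_so_far = 9
Position 4 (value -10): max_ending_here = -1, max_so_far = 9
Position 5 (value -2): max_ending_here = -2, max_so_far = 9

Maximum subarray: [9]
Maximum sum: 9

The maximum subarray is [9] with sum 9. This subarray runs from index 3 to index 3.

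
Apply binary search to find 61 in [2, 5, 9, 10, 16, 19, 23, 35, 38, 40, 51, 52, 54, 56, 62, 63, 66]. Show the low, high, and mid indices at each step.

Binary search for 61 in [2, 5, 9, 10, 16, 19, 23, 35, 38, 40, 51, 52, 54, 56, 62, 63, 66]:

lo=0, hi=16, mid=8, arr[mid]=38 -> 38 < 61, search right half
lo=9, hi=16, mid=12, arr[mid]=54 -> 54 < 61, search right half
lo=13, hi=16, mid=14, arr[mid]=62 -> 62 > 61, search left half
lo=13, hi=13, mid=13, arr[mid]=56 -> 56 < 61, search right half
lo=14 > hi=13, target 61 not found

Binary search determines that 61 is not in the array after 4 comparisons. The search space was exhausted without finding the target.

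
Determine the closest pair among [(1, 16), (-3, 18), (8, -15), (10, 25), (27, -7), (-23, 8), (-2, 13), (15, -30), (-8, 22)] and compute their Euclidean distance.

Computing all pairwise distances among 9 points:

d((1, 16), (-3, 18)) = 4.4721
d((1, 16), (8, -15)) = 31.7805
d((1, 16), (10, 25)) = 12.7279
d((1, 16), (27, -7)) = 34.7131
d((1, 16), (-23, 8)) = 25.2982
d((1, 16), (-2, 13)) = 4.2426 <-- minimum
d((1, 16), (15, -30)) = 48.0833
d((1, 16), (-8, 22)) = 10.8167
d((-3, 18), (8, -15)) = 34.7851
d((-3, 18), (10, 25)) = 14.7648
d((-3, 18), (27, -7)) = 39.0512
d((-3, 18), (-23, 8)) = 22.3607
d((-3, 18), (-2, 13)) = 5.099
d((-3, 18), (15, -30)) = 51.264
d((-3, 18), (-8, 22)) = 6.4031
d((8, -15), (10, 25)) = 40.05
d((8, -15), (27, -7)) = 20.6155
d((8, -15), (-23, 8)) = 38.6005
d((8, -15), (-2, 13)) = 29.7321
d((8, -15), (15, -30)) = 16.5529
d((8, -15), (-8, 22)) = 40.3113
d((10, 25), (27, -7)) = 36.2353
d((10, 25), (-23, 8)) = 37.1214
d((10, 25), (-2, 13)) = 16.9706
d((10, 25), (15, -30)) = 55.2268
d((10, 25), (-8, 22)) = 18.2483
d((27, -7), (-23, 8)) = 52.2015
d((27, -7), (-2, 13)) = 35.2278
d((27, -7), (15, -30)) = 25.9422
d((27, -7), (-8, 22)) = 45.4533
d((-23, 8), (-2, 13)) = 21.587
d((-23, 8), (15, -30)) = 53.7401
d((-23, 8), (-8, 22)) = 20.5183
d((-2, 13), (15, -30)) = 46.2385
d((-2, 13), (-8, 22)) = 10.8167
d((15, -30), (-8, 22)) = 56.8595

Closest pair: (1, 16) and (-2, 13) with distance 4.2426

The closest pair is (1, 16) and (-2, 13) with Euclidean distance 4.2426. For 9 points, brute-force pairwise comparison is shown above. For large n, the divide-and-conquer algorithm (sort by x, recurse on halves, check the dividing strip) achieves O(n log n).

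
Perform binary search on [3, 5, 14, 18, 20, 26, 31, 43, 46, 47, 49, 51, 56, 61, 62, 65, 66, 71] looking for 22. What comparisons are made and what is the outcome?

Binary search for 22 in [3, 5, 14, 18, 20, 26, 31, 43, 46, 47, 49, 51, 56, 61, 62, 65, 66, 71]:

lo=0, hi=17, mid=8, arr[mid]=46 -> 46 > 22, search left half
lo=0, hi=7, mid=3, arr[mid]=18 -> 18 < 22, search right half
lo=4, hi=7, mid=5, arr[mid]=26 -> 26 > 22, search left half
lo=4, hi=4, mid=4, arr[mid]=20 -> 20 < 22, search right half
lo=5 > hi=4, target 22 not found

Binary search determines that 22 is not in the array after 4 comparisons. The search space was exhausted without finding the target.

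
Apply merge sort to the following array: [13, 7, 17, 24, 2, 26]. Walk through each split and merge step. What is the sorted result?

Merge sort trace:

Split: [13, 7, 17, 24, 2, 26] -> [13, 7, 17] and [24, 2, 26]
  Split: [13, 7, 17] -> [13] and [7, 17]
    Split: [7, 17] -> [7] and [17]
    Merge: [7] + [17] -> [7, 17]
  Merge: [13] + [7, 17] -> [7, 13, 17]
  Split: [24, 2, 26] -> [24] and [2, 26]
    Split: [2, 26] -> [2] and [26]
    Merge: [2] + [26] -> [2, 26]
  Merge: [24] + [2, 26] -> [2, 24, 26]
Merge: [7, 13, 17] + [2, 24, 26] -> [2, 7, 13, 17, 24, 26]

Final sorted array: [2, 7, 13, 17, 24, 26]

The merge sort proceeds by recursively splitting the array and merging sorted halves.
After all merges, the sorted array is [2, 7, 13, 17, 24, 26].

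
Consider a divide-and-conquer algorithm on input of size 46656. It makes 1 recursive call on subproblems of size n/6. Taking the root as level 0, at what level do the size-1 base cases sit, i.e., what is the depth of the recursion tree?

For divide and conquer with division factor 6:

Problem sizes at each level:
Level 0: 46656
Level 1: 7776
Level 2: 1296
Level 3: 216
Level 4: 36
Level 5: 6
Level 6: 1

The root is level 0 and the size-1 base case is level 6 (the tree spans levels 0 through 6, i.e. 7 levels counting the root), so the depth is the number of divisions: log_6(46656) = 6

The recursion tree depth is log_6(46656) = 6. At each level, the problem size is divided by 6, so it takes 6 divisions to reduce to a base case of size 1. The algorithm makes 1 recursive call at each level.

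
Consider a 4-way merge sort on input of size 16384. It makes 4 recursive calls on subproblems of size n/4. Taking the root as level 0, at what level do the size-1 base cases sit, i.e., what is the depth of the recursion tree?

For divide and conquer with division factor 4:

Problem sizes at each level:
Level 0: 16384
Level 1: 4096
Level 2: 1024
Level 3: 256
Level 4: 64
Level 5: 16
Level 6: 4
Level 7: 1

The root is level 0 and the size-1 base case is level 7 (the tree spans levels 0 through 7, i.e. 8 levels counting the root), so the depth is the number of divisions: log_4(16384) = 7

The recursion tree depth is log_4(16384) = 7. At each level, the problem size is divided by 4, so it takes 7 divisions to reduce to a base case of size 1. The algorithm makes 4 recursive calls at each level.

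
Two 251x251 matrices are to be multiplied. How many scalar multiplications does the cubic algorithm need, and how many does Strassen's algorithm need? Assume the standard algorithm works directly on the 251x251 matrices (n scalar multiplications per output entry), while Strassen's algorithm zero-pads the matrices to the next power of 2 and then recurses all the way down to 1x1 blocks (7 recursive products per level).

Matrix multiplication for 251x251 matrices:

Strassen's algorithm requires power-of-2 dimensions. Pad 251x251 to 256x256 (next power of 2).

Standard algorithm: 251^3 = 15813251 multiplications
Strassen's algorithm: 7^(log2(256)) = 7^8 = 5764801 multiplications
Savings: 15813251 - 5764801 = 10048450 multiplications

Standard: 15813251 multiplications (251^3). Strassen: 5764801 multiplications (7^8, after padding to 256x256). Strassen reduces 8 recursive multiplications to 7 at each level.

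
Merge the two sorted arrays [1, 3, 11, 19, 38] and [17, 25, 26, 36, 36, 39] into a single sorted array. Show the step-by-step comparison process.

Merging process:

Compare 1 vs 17: take 1 from left. Merged: [1]
Compare 3 vs 17: take 3 from left. Merged: [1, 3]
Compare 11 vs 17: take 11 from left. Merged: [1, 3, 11]
Compare 19 vs 17: take 17 from right. Merged: [1, 3, 11, 17]
Compare 19 vs 25: take 19 from left. Merged: [1, 3, 11, 17, 19]
Compare 38 vs 25: take 25 from right. Merged: [1, 3, 11, 17, 19, 25]
Compare 38 vs 26: take 26 from right. Merged: [1, 3, 11, 17, 19, 25, 26]
Compare 38 vs 36: take 36 from right. Merged: [1, 3, 11, 17, 19, 25, 26, 36]
Compare 38 vs 36: take 36 from right. Merged: [1, 3, 11, 17, 19, 25, 26, 36, 36]
Compare 38 vs 39: take 38 from left. Merged: [1, 3, 11, 17, 19, 25, 26, 36, 36, 38]
Append remaining from right: [39]. Merged: [1, 3, 11, 17, 19, 25, 26, 36, 36, 38, 39]

Final merged array: [1, 3, 11, 17, 19, 25, 26, 36, 36, 38, 39]
Total comparisons: 10

The merged array is [1, 3, 11, 17, 19, 25, 26, 36, 36, 38, 39], requiring 10 comparisons. The merge step runs in O(n) time where n is the total number of elements.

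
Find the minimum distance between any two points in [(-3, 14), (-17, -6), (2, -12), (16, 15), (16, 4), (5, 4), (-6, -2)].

Computing all pairwise distances among 7 points:

d((-3, 14), (-17, -6)) = 24.4131
d((-3, 14), (2, -12)) = 26.4764
d((-3, 14), (16, 15)) = 19.0263
d((-3, 14), (16, 4)) = 21.4709
d((-3, 14), (5, 4)) = 12.8062
d((-3, 14), (-6, -2)) = 16.2788
d((-17, -6), (2, -12)) = 19.9249
d((-17, -6), (16, 15)) = 39.1152
d((-17, -6), (16, 4)) = 34.4819
d((-17, -6), (5, 4)) = 24.1661
d((-17, -6), (-6, -2)) = 11.7047
d((2, -12), (16, 15)) = 30.4138
d((2, -12), (16, 4)) = 21.2603
d((2, -12), (5, 4)) = 16.2788
d((2, -12), (-6, -2)) = 12.8062
d((16, 15), (16, 4)) = 11.0 <-- minimum
d((16, 15), (5, 4)) = 15.5563
d((16, 15), (-6, -2)) = 27.8029
d((16, 4), (5, 4)) = 11.0 <-- minimum
d((16, 4), (-6, -2)) = 22.8035
d((5, 4), (-6, -2)) = 12.53

Minimum distance: 11.0 (tie among 2 pairs: (16, 15) and (16, 4); (16, 4) and (5, 4))

The minimum Euclidean distance is 11.0. There is a tie: 2 pairs achieve this minimum — (16, 15) and (16, 4); (16, 4) and (5, 4). Any of these is a valid closest pair. For 7 points, brute-force pairwise comparison is shown above. For large n, the divide-and-conquer algorithm (sort by x, recurse on halves, check the dividing strip) achieves O(n log n).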